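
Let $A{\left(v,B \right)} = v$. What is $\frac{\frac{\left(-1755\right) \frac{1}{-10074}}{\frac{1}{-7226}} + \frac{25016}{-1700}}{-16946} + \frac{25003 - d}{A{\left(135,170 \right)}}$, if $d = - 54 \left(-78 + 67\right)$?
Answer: $\frac{59056443881467}{326490532650} \approx 180.88$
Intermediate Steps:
$d = 594$ ($d = \left(-54\right) \left(-11\right) = 594$)
$\frac{\frac{\left(-1755\right) \frac{1}{-10074}}{\frac{1}{-7226}} + \frac{25016}{-1700}}{-16946} + \frac{25003 - d}{A{\left(135,170 \right)}} = \frac{\frac{\left(-1755\right) \frac{1}{-10074}}{\frac{1}{-7226}} + \frac{25016}{-1700}}{-16946} + \frac{25003 - 594}{135} = \left(\frac{\left(-1755\right) \left(- \frac{1}{10074}\right)}{- \frac{1}{7226}} + 25016 \left(- \frac{1}{1700}\right)\right) \left(- \frac{1}{16946}\right) + \left(25003 - 594\right) \frac{1}{135} = \left(\frac{585}{3358} \left(-7226\right) - \frac{6254}{425}\right) \left(- \frac{1}{16946}\right) + 24409 \cdot \frac{1}{135} = \left(- \frac{2113605}{1679} - \frac{6254}{425}\right) \left(- \frac{1}{16946}\right) + \frac{24409}{135} = \left(- \frac{908782591}{713575}\right) \left(- \frac{1}{16946}\right) + \frac{24409}{135} = \frac{908782591}{12092241950} + \frac{24409}{135} = \frac{59056443881467}{326490532650}$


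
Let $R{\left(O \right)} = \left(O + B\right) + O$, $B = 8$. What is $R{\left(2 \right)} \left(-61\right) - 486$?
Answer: $-1218$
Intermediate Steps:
$R{\left(O \right)} = 8 + 2 O$ ($R{\left(O \right)} = \left(O + 8\right) + O = \left(8 + O\right) + O = 8 + 2 O$)
$R{\left(2 \right)} \left(-61\right) - 486 = \left(8 + 2 \cdot 2\right) \left(-61\right) - 486 = \left(8 + 4\right) \left(-61\right) - 486 = 12 \left(-61\right) - 486 = -732 - 486 = -1218$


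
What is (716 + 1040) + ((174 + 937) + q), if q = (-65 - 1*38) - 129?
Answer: 2635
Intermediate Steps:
q = -232 (q = (-65 - 38) - 129 = -103 - 129 = -232)
(716 + 1040) + ((174 + 937) + q) = (716 + 1040) + ((174 + 937) - 232) = 1756 + (1111 - 232) = 1756 + 879 = 2635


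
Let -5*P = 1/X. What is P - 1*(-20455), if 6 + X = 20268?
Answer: 2072296049/101310 ≈ 20455.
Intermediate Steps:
X = 20262 (X = -6 + 20268 = 20262)
P = -1/101310 (P = -1/5/20262 = -1/5*1/20262 = -1/101310 ≈ -9.8707e-6)
P - 1*(-20455) = -1/101310 - 1*(-20455) = -1/101310 + 20455 = 2072296049/101310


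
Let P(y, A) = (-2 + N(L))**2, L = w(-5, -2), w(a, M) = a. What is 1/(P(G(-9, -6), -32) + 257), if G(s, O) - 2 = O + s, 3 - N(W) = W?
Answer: 1/293 ≈ 0.0034130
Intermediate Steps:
L = -5
N(W) = 3 - W
G(s, O) = 2 + O + s (G(s, O) = 2 + (O + s) = 2 + O + s)
P(y, A) = 36 (P(y, A) = (-2 + (3 - 1*(-5)))**2 = (-2 + (3 + 5))**2 = (-2 + 8)**2 = 6**2 = 36)
1/(P(G(-9, -6), -32) + 257) = 1/(36 + 257) = 1/293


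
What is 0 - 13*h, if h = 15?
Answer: -195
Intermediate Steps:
0 - 13*h = 0 - 13*15 = 0 - 195 = -195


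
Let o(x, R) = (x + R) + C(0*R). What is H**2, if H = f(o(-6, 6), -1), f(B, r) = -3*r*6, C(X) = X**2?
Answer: 324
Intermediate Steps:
o(x, R) = R + x (o(x, R) = (x + R) + (0*R)**2 = (R + x) + 0**2 = (R + x) + 0 = R + x)
f(B, r) = -18*r
H = 18 (H = -18*(-1) = 18)
H**2 = 18**2 = 324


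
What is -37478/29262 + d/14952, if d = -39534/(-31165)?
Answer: -1455233926361/1136289986580 ≈ -1.2807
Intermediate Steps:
d = 39534/31165 (d = -39534*(-1/31165) = 39534/31165 ≈ 1.2685)
-37478/29262 + d/14952 = -37478/29262 + (39534/31165)/14952 = -37478*1/29262 + (39534/31165)*(1/14952) = -18739/14631 + 6589/77663180 = -1455233926361/1136289986580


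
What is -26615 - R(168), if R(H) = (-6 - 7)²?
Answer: -26784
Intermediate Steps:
R(H) = 169 (R(H) = (-13)² = 169)
-26615 - R(168) = -26615 - 1*169 = -26615 - 169 = -26784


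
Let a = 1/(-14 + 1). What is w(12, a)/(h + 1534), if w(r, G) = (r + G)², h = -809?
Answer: 961/4901 ≈ 0.19608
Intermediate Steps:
a = -1/13 (a = 1/(-13) = -1/13 ≈ -0.076923)
w(r, G) = (G + r)²
w(12, a)/(h + 1534) = (-1/13 + 12)²/(-809 + 1534) = (155/13)²/725 = (24025/169)*(1/725) = 961/4901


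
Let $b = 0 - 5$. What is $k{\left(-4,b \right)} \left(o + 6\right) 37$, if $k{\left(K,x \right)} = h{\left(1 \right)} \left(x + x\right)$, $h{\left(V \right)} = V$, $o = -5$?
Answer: $-370$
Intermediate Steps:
$b = -5$ ($b = 0 - 5 = -5$)
$k{\left(K,x \right)} = 2 x$ ($k{\left(K,x \right)} = 1 \left(x + x\right) = 1 \cdot 2 x = 2 x$)
$k{\left(-4,b \right)} \left(o + 6\right) 37 = 2 \left(-5\right) \left(-5 + 6\right) 37 = \left(-10\right) 1 \cdot 37 = \left(-10\right) 37 = -370$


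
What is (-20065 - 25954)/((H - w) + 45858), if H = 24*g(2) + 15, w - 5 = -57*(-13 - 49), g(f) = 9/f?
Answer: -46019/42442 ≈ -1.0843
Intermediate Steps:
w = 3539 (w = 5 - 57*(-13 - 49) = 5 - 57*(-62) = 5 + 3534 = 3539)
H = 123 (H = 24*(9/2) + 15 = 108 + 15 = 123)
(-20065 - 25954)/((H - w) + 45858) = (-20065 - 25954)/((123 - 1*3539) + 45858) = -46019/((123 - 3539) + 45858) = -46019/(-3416 + 45858) = -46019/42442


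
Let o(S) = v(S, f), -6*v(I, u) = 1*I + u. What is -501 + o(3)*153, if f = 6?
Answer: -1461/2 ≈ -730.50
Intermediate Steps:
v(I, u) = -I/6 - u/6 (v(I, u) = -(1*I + u)/6 = -(I + u)/6 = -I/6 - u/6)
o(S) = -1 - S/6 (o(S) = -S/6 - 1/6*6 = -S/6 - 1 = -1 - S/6)
-501 + o(3)*153 = -501 + (-1 - 1/6*3)*153 = -501 + (-1 - 1/2)*153 = -501 - 3/2*153 = -501 - 459/2 = -1461/2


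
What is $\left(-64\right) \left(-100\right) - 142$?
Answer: $6258$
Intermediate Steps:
$\left(-64\right) \left(-100\right) - 142 = 6400 - 142 = 6258$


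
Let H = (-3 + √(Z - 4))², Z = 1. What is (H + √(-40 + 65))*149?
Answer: 1639 - 894*I*√3 ≈ 1639.0 - 1548.5*I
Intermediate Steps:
H = (-3 + I*√3)² (H = (-3 + √(1 - 4))² = (-3 + √(-3))² = (-3 + I*√3)² ≈ 6.0 - 10.392*I)
(H + √(-40 + 65))*149 = ((3 - I*√3)² + √(-40 + 65))*149 = ((3 - I*√3)² + √25)*149 = ((3 - I*√3)² + 5)*149 = (5 + (3 - I*√3)²)*149 = 745 + 149*(3 - I*√3)²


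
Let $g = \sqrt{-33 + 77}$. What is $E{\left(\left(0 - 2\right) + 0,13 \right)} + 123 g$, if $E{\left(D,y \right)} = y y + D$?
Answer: $167 + 246 \sqrt{11} \approx 982.89$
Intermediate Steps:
$E{\left(D,y \right)} = D + y^{2}$ ($E{\left(D,y \right)} = y^{2} + D = D + y^{2}$)
$g = 2 \sqrt{11}$ ($g = \sqrt{44} = 2 \sqrt{11} \approx 6.6332$)
$E{\left(\left(0 - 2\right) + 0,13 \right)} + 123 g = \left(\left(\left(0 - 2\right) + 0\right) + 13^{2}\right) + 123 \cdot 2 \sqrt{11} = \left(\left(-2 + 0\right) + 169\right) + 246 \sqrt{11} = \left(-2 + 169\right) + 246 \sqrt{11} = 167 + 246 \sqrt{11}$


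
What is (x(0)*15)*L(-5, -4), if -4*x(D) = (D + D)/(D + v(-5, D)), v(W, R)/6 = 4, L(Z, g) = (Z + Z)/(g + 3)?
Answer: 0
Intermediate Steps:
L(Z, g) = 2*Z/(3 + g) (L(Z, g) = (2*Z)/(3 + g) = 2*Z/(3 + g))
v(W, R) = 24 (v(W, R) = 6*4 = 24)
x(D) = -D/(2*(24 + D)) (x(D) = -(D + D)/(4*(D + 24)) = -2*D/(4*(24 + D)) = -D/(2*(24 + D)))
(x(0)*15)*L(-5, -4) = (-1*0/(48 + 2*0)*15)*(2*(-5)/(3 - 4)) = (-1*0/(48 + 0)*15)*(2*(-5)/(-1)) = (-1*0/48*15)*(2*(-5)*(-1)) = (-1*0*1/48*15)*10 = (0*15)*10 = 0*10 = 0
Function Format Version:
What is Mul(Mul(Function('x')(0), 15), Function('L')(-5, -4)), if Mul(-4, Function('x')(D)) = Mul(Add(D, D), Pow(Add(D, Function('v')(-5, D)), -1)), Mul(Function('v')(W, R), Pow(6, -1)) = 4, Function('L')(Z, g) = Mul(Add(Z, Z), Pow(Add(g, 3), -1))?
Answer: 0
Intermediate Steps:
Function('L')(Z, g) = Mul(2, Z, Pow(Add(3, g), -1)) (Function('L')(Z, g) = Mul(Mul(2, Z), Pow(Add(3, g), -1)) = Mul(2, Z, Pow(Add(3, g), -1)))
Function('v')(W, R) = 24 (Function('v')(W, R) = Mul(6, 4) = 24)
Function('x')(D) = Mul(Rational(-1, 2), D, Pow(Add(24, D), -1)) (Function('x')(D) = Mul(Rational(-1, 4), Mul(Add(D, D), Pow(Add(D, 24), -1))) = Mul(Rational(-1, 4), Mul(Mul(2, D), Pow(Add(24, D), -1))) = Mul(Rational(-1, 4), Mul(2, D, Pow(Add(24, D), -1))) = Mul(Rational(-1, 2), D, Pow(Add(24, D), -1)))
Mul(Mul(Function('x')(0), 15), Function('L')(-5, -4)) = Mul(Mul(Mul(-1, 0, Pow(Add(48, Mul(2, 0)), -1)), 15), Mul(2, -5, Pow(Add(3, -4), -1))) = Mul(Mul(Mul(-1, 0, Pow(Add(48, 0), -1)), 15), Mul(2, -5, Pow(-1, -1))) = Mul(Mul(Mul(-1, 0, Pow(48, -1)), 15), Mul(2, -5, -1)) = Mul(Mul(Mul(-1, 0, Rational(1, 48)), 15), 10) = Mul(Mul(0, 15), 10) = Mul(0, 10) = 0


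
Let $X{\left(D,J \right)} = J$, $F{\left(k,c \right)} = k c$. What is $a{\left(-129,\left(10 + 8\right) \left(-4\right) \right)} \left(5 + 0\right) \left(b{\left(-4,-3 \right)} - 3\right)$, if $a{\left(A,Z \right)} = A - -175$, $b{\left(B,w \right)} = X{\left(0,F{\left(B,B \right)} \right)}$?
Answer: $2990$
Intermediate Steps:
$F{\left(k,c \right)} = c k$
$b{\left(B,w \right)} = B^{2}$ ($b{\left(B,w \right)} = B B = B^{2}$)
$a{\left(A,Z \right)} = 175 + A$ ($a{\left(A,Z \right)} = A + 175 = 175 + A$)
$a{\left(-129,\left(10 + 8\right) \left(-4\right) \right)} \left(5 + 0\right) \left(b{\left(-4,-3 \right)} - 3\right) = \left(175 - 129\right) \left(5 + 0\right) \left(\left(-4\right)^{2} - 3\right) = 46 \cdot 5 \left(16 - 3\right) = 46 \cdot 5 \cdot 13 = 46 \cdot 65 = 2990$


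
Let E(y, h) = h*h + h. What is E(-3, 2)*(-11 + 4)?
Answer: -42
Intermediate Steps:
E(y, h) = h + h² (E(y, h) = h² + h = h + h²)
E(-3, 2)*(-11 + 4) = (2*(1 + 2))*(-11 + 4) = (2*3)*(-7) = 6*(-7) = -42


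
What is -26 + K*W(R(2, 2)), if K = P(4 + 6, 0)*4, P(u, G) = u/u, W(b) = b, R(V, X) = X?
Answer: -18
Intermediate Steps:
P(u, G) = 1
K = 4 (K = 1*4 = 4)
-26 + K*W(R(2, 2)) = -26 + 4*2 = -26 + 8 = -18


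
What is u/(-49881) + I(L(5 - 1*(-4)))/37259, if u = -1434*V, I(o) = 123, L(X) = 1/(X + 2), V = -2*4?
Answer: -140433295/619505393 ≈ -0.22669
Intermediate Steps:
V = -8
L(X) = 1/(2 + X)
u = 11472 (u = -1434*(-8) = 11472)
u/(-49881) + I(L(5 - 1*(-4)))/37259 = 11472/(-49881) + 123/37259 = 11472*(-1/49881) + 123*(1/37259) = -3824/16627 + 123/37259 = -140433295/619505393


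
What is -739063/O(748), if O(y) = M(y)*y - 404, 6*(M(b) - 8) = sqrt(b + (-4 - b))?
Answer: -713764305/5399752 + 31893411*I/5399752 ≈ -132.18 + 5.9065*I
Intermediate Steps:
M(b) = 8 + I/3 (M(b) = 8 + sqrt(b + (-4 - b))/6 = 8 + sqrt(-4)/6 = 8 + (2*I)/6 = 8 + I/3)
O(y) = -404 + y*(8 + I/3) (O(y) = (8 + I/3)*y - 404 = y*(8 + I/3) - 404 = -404 + y*(8 + I/3))
-739063/O(748) = -739063/(-404 + (1/3)*748*(24 + I)) = -739063/(-404 + (5984 + 748*I/3)) = -739063*9*(5580 - 748*I/3)/280787104 = -511659*(5580 - 748*I/3)/21599008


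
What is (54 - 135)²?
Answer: 6561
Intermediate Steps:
(54 - 135)² = (-81)² = 6561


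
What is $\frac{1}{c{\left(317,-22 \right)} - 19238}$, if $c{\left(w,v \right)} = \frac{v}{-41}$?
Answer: $- \frac{41}{788736} \approx -5.1982 \cdot 10^{-5}$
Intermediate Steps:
$c{\left(w,v \right)} = - \frac{v}{41}$
$\frac{1}{c{\left(317,-22 \right)} - 19238} = \frac{1}{\left(- \frac{1}{41}\right) \left(-22\right) - 19238} = \frac{1}{\frac{22}{41} - 19238} = \frac{1}{- \frac{788736}{41}} = - \frac{41}{788736}$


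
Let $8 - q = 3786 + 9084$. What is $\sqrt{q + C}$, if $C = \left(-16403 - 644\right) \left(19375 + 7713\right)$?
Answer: $i \sqrt{461781998} \approx 21489.0 i$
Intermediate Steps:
$C = -461769136$ ($C = \left(-17047\right) 27088 = -461769136$)
$q = -12862$ ($q = 8 - \left(3786 + 9084\right) = 8 - 12870 = -12862$)
$\sqrt{q + C} = \sqrt{-12862 - 461769136} = \sqrt{-461781998} = i \sqrt{461781998}$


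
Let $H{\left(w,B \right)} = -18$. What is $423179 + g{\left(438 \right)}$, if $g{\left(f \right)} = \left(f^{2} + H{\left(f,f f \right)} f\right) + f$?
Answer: $607577$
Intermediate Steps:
$g{\left(f \right)} = f^{2} - 17 f$ ($g{\left(f \right)} = \left(f^{2} - 18 f\right) + f = f^{2} - 17 f$)
$423179 + g{\left(438 \right)} = 423179 + 438 \left(-17 + 438\right) = 423179 + 438 \cdot 421 = 423179 + 184398 = 607577$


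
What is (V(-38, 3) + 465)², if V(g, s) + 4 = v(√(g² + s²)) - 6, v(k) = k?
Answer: (455 + √1453)² ≈ 2.4317e+5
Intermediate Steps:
V(g, s) = -10 + √(g² + s²) (V(g, s) = -4 + (√(g² + s²) - 6) = -4 + (-6 + √(g² + s²)) = -10 + √(g² + s²))
(V(-38, 3) + 465)² = ((-10 + √((-38)² + 3²)) + 465)² = ((-10 + √(1444 + 9)) + 465)² = ((-10 + √1453) + 465)² = (455 + √1453)²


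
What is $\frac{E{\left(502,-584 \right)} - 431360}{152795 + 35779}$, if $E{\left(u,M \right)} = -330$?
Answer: $- \frac{215845}{94287} \approx -2.2892$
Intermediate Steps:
$\frac{E{\left(502,-584 \right)} - 431360}{152795 + 35779} = \frac{-330 - 431360}{152795 + 35779} = - \frac{431690}{188574} = \left(-431690\right) \frac{1}{188574} = - \frac{215845}{94287}$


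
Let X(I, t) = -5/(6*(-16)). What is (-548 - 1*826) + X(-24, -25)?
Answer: -131899/96 ≈ -1373.9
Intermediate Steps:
X(I, t) = 5/96 (X(I, t) = -5/(-96) = -5*(-1/96) = 5/96)
(-548 - 1*826) + X(-24, -25) = (-548 - 1*826) + 5/96 = (-548 - 826) + 5/96 = -1374 + 5/96 = -131899/96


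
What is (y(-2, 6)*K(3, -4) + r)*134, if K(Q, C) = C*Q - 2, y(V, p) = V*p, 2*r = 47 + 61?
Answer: 29748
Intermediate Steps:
r = 54 (r = (47 + 61)/2 = (1/2)*108 = 54)
K(Q, C) = -2 + C*Q
(y(-2, 6)*K(3, -4) + r)*134 = ((-2*6)*(-2 - 4*3) + 54)*134 = (-12*(-2 - 12) + 54)*134 = (-12*(-14) + 54)*134 = (168 + 54)*134 = 222*134 = 29748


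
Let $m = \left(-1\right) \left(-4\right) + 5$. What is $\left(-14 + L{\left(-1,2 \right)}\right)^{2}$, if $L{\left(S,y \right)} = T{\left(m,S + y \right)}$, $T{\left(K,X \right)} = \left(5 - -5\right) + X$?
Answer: $9$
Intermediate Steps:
$m = 9$ ($m = 4 + 5 = 9$)
$T{\left(K,X \right)} = 10 + X$ ($T{\left(K,X \right)} = \left(5 + 5\right) + X = 10 + X$)
$L{\left(S,y \right)} = 10 + S + y$ ($L{\left(S,y \right)} = 10 + \left(S + y\right) = 10 + S + y$)
$\left(-14 + L{\left(-1,2 \right)}\right)^{2} = \left(-14 + \left(10 - 1 + 2\right)\right)^{2} = \left(-14 + 11\right)^{2} = \left(-3\right)^{2} = 9$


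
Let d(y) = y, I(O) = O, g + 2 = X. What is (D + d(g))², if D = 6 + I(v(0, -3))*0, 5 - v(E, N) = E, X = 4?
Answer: 64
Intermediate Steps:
v(E, N) = 5 - E
g = 2 (g = -2 + 4 = 2)
D = 6 (D = 6 + (5 - 1*0)*0 = 6 + (5 + 0)*0 = 6 + 5*0 = 6 + 0 = 6)
(D + d(g))² = (6 + 2)² = 8² = 64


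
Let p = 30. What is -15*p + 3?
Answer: -447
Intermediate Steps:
-15*p + 3 = -15*30 + 3 = -450 + 3 = -447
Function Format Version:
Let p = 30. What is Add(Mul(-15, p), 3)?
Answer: -447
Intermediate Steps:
Add(Mul(-15, p), 3) = Add(Mul(-15, 30), 3) = Add(-450, 3) = -447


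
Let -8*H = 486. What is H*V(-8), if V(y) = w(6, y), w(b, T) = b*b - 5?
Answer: -7533/4 ≈ -1883.3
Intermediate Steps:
H = -243/4 (H = -⅛*486 = -243/4 ≈ -60.750)
w(b, T) = -5 + b² (w(b, T) = b² - 5 = -5 + b²)
V(y) = 31 (V(y) = -5 + 6² = -5 + 36 = 31)
H*V(-8) = -243/4*31 = -7533/4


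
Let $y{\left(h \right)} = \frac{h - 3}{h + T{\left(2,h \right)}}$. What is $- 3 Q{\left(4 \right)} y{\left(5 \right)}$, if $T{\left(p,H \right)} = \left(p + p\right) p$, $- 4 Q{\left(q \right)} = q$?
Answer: $\frac{6}{13} \approx 0.46154$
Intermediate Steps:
$Q{\left(q \right)} = - \frac{q}{4}$
$T{\left(p,H \right)} = 2 p^{2}$ ($T{\left(p,H \right)} = 2 p p = 2 p^{2}$)
$y{\left(h \right)} = \frac{-3 + h}{8 + h}$ ($y{\left(h \right)} = \frac{h - 3}{h + 2 \cdot 2^{2}} = \frac{-3 + h}{h + 2 \cdot 4} = \frac{-3 + h}{h + 8} = \frac{-3 + h}{8 + h}$)
$- 3 Q{\left(4 \right)} y{\left(5 \right)} = - 3 \left(\left(- \frac{1}{4}\right) 4\right) \frac{-3 + 5}{8 + 5} = \left(-3\right) \left(-1\right) \frac{1}{13} \cdot 2 = 3 \cdot \frac{1}{13} \cdot 2 = 3 \cdot \frac{2}{13} = \frac{6}{13}$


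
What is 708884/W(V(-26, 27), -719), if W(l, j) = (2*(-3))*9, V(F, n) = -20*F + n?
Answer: -354442/27 ≈ -13127.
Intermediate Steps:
V(F, n) = n - 20*F
W(l, j) = -54 (W(l, j) = -6*9 = -54)
708884/W(V(-26, 27), -719) = 708884/(-54) = 708884*(-1/54) = -354442/27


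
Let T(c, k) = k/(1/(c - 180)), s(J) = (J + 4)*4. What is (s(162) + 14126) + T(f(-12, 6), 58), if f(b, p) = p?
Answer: 4698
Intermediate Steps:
s(J) = 16 + 4*J (s(J) = (4 + J)*4 = 16 + 4*J)
T(c, k) = k*(-180 + c) (T(c, k) = k/(1/(-180 + c)) = k*(-180 + c))
(s(162) + 14126) + T(f(-12, 6), 58) = ((16 + 4*162) + 14126) + 58*(-180 + 6) = ((16 + 648) + 14126) + 58*(-174) = (664 + 14126) - 10092 = 14790 - 10092 = 4698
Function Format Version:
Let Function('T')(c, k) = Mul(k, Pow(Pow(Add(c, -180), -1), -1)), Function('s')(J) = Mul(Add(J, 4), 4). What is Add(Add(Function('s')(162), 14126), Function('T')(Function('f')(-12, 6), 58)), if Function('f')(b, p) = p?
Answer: 4698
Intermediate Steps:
Function('s')(J) = Add(16, Mul(4, J)) (Function('s')(J) = Mul(Add(4, J), 4) = Add(16, Mul(4, J)))
Function('T')(c, k) = Mul(k, Add(-180, c)) (Function('T')(c, k) = Mul(k, Pow(Pow(Add(-180, c), -1), -1)) = Mul(k, Add(-180, c)))
Add(Add(Function('s')(162), 14126), Function('T')(Function('f')(-12, 6), 58)) = Add(Add(Add(16, Mul(4, 162)), 14126), Mul(58, Add(-180, 6))) = Add(Add(Add(16, 648), 14126), Mul(58, -174)) = Add(Add(664, 14126), -10092) = Add(14790, -10092) = 4698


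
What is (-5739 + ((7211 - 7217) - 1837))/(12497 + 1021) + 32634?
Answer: 220569415/6759 ≈ 32633.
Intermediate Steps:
(-5739 + ((7211 - 7217) - 1837))/(12497 + 1021) + 32634 = (-5739 + (-6 - 1837))/13518 + 32634 = (-5739 - 1843)*(1/13518) + 32634 = -7582*1/13518 + 32634 = -3791/6759 + 32634 = 220569415/6759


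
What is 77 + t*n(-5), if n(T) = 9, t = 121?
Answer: 1166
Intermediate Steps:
77 + t*n(-5) = 77 + 121*9 = 77 + 1089 = 1166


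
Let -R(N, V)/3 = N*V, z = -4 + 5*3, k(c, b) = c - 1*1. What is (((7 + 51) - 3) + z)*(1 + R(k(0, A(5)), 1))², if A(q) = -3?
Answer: 1056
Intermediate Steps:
k(c, b) = -1 + c (k(c, b) = c - 1 = -1 + c)
z = 11 (z = -4 + 15 = 11)
R(N, V) = -3*N*V
(((7 + 51) - 3) + z)*(1 + R(k(0, A(5)), 1))² = (((7 + 51) - 3) + 11)*(1 - 3*(-1 + 0)*1)² = ((58 - 3) + 11)*(1 - 3*(-1)*1)² = (55 + 11)*(1 + 3)² = 66*4² = 66*16 = 1056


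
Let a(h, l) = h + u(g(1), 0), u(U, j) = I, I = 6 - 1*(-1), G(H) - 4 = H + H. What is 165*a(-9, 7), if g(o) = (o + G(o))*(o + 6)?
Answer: -330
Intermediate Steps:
G(H) = 4 + 2*H (G(H) = 4 + (H + H) = 4 + 2*H)
g(o) = (4 + 3*o)*(6 + o) (g(o) = (o + (4 + 2*o))*(o + 6) = (4 + 3*o)*(6 + o))
I = 7 (I = 6 + 1 = 7)
u(U, j) = 7
a(h, l) = 7 + h (a(h, l) = h + 7 = 7 + h)
165*a(-9, 7) = 165*(7 - 9) = 165*(-2) = -330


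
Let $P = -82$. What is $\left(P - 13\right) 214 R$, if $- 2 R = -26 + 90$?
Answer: $650560$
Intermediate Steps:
$R = -32$ ($R = - \frac{-26 + 90}{2} = \left(- \frac{1}{2}\right) 64 = -32$)
$\left(P - 13\right) 214 R = \left(-82 - 13\right) 214 \left(-32\right) = \left(-95\right) 214 \left(-32\right) = \left(-20330\right) \left(-32\right) = 650560$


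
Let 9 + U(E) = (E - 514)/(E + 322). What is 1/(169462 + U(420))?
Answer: 371/62867016 ≈ 5.9013e-6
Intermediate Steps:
U(E) = -9 + (-514 + E)/(322 + E) (U(E) = -9 + (E - 514)/(E + 322) = -9 + (-514 + E)/(322 + E))
1/(169462 + U(420)) = 1/(169462 + 4*(-853 - 2*420)/(322 + 420)) = 1/(169462 + 4*(-853 - 840)/742) = 1/(169462 + 4*(1/742)*(-1693)) = 1/(169462 - 3386/371) = 1/(62867016/371) = 371/62867016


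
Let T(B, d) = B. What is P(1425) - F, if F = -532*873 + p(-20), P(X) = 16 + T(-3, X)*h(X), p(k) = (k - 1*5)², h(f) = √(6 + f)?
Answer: 463827 - 9*√159 ≈ 4.6371e+5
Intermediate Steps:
p(k) = (-5 + k)² (p(k) = (k - 5)² = (-5 + k)²)
P(X) = 16 - 3*√(6 + X)
F = -463811 (F = -532*873 + (-5 - 20)² = -464436 + (-25)² = -464436 + 625 = -463811)
P(1425) - F = (16 - 3*√(6 + 1425)) - 1*(-463811) = (16 - 9*√159) + 463811 = 463827 - 9*√159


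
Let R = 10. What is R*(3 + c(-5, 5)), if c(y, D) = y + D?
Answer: 30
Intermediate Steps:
c(y, D) = D + y
R*(3 + c(-5, 5)) = 10*(3 + (5 - 5)) = 10*(3 + 0) = 10*3 = 30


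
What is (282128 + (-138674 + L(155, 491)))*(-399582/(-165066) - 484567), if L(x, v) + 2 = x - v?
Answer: -1907858807332240/27511 ≈ -6.9349e+10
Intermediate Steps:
L(x, v) = -2 + x - v (L(x, v) = -2 + (x - v) = -2 + x - v)
(282128 + (-138674 + L(155, 491)))*(-399582/(-165066) - 484567) = (282128 + (-138674 + (-2 + 155 - 1*491)))*(-399582/(-165066) - 484567) = (282128 + (-138674 + (-2 + 155 - 491)))*(-399582*(-1/165066) - 484567) = (282128 + (-138674 - 338))*(66597/27511 - 484567) = (282128 - 139012)*(-13330856140/27511) = 143116*(-13330856140/27511) = -1907858807332240/27511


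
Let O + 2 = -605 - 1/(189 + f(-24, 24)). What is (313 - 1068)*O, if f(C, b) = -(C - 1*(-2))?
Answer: 96698890/211 ≈ 4.5829e+5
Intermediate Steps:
f(C, b) = -2 - C (f(C, b) = -(C + 2) = -(2 + C) = -2 - C)
O = -128078/211 (O = -2 + (-605 - 1/(189 + (-2 - 1*(-24)))) = -2 + (-605 - 1/(189 + (-2 + 24))) = -2 + (-605 - 1/(189 + 22)) = -2 + (-605 - 1/211) = -2 - 127656/211 = -128078/211 ≈ -607.00)
(313 - 1068)*O = (313 - 1068)*(-128078/211) = -755*(-128078/211) = 96698890/211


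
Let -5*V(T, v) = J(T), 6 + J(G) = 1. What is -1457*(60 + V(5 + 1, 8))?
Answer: -88877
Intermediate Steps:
J(G) = -5 (J(G) = -6 + 1 = -5)
V(T, v) = 1 (V(T, v) = -⅕*(-5) = 1)
-1457*(60 + V(5 + 1, 8)) = -1457*(60 + 1) = -1457*61 = -88877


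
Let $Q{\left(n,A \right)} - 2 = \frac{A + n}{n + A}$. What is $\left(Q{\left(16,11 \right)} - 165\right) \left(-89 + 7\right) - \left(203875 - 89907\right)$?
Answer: $-100684$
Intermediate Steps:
$Q{\left(n,A \right)} = 3$ ($Q{\left(n,A \right)} = 2 + \frac{A + n}{n + A} = 2 + \frac{A + n}{A + n} = 2 + 1 = 3$)
$\left(Q{\left(16,11 \right)} - 165\right) \left(-89 + 7\right) - \left(203875 - 89907\right) = \left(3 - 165\right) \left(-89 + 7\right) - \left(203875 - 89907\right) = \left(-162\right) \left(-82\right) - \left(203875 - 89907\right) = 13284 - 113968 = -100684$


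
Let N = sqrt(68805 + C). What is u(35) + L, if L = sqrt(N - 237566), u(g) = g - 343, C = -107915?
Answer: -308 + sqrt(-237566 + I*sqrt(39110)) ≈ -307.8 + 487.41*I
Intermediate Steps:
N = I*sqrt(39110) (N = sqrt(68805 - 107915) = sqrt(-39110) = I*sqrt(39110) ≈ 197.76*I)
u(g) = -343 + g
L = sqrt(-237566 + I*sqrt(39110)) (L = sqrt(I*sqrt(39110) - 237566) = sqrt(-237566 + I*sqrt(39110)) ≈ 0.203 + 487.41*I)
u(35) + L = (-343 + 35) + sqrt(-237566 + I*sqrt(39110)) = -308 + sqrt(-237566 + I*sqrt(39110))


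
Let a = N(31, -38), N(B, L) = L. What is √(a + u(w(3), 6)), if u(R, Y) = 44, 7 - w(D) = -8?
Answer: √6 ≈ 2.4495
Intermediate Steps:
w(D) = 15 (w(D) = 7 - 1*(-8) = 7 + 8 = 15)
a = -38
√(a + u(w(3), 6)) = √(-38 + 44) = √6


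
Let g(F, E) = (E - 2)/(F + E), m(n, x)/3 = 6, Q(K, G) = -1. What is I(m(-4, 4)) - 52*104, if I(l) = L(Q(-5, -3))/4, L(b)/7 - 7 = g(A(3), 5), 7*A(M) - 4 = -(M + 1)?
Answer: -53947/10 ≈ -5394.7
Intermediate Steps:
A(M) = 3/7 - M/7 (A(M) = 4/7 + (-(M + 1))/7 = 4/7 + (-(1 + M))/7 = 4/7 + (-1 - M)/7 = 4/7 + (-⅐ - M/7) = 3/7 - M/7)
m(n, x) = 18 (m(n, x) = 3*6 = 18)
g(F, E) = (-2 + E)/(E + F)
L(b) = 266/5 (L(b) = 49 + 7*((-2 + 5)/(5 + (3/7 - ⅐*3))) = 49 + 7*(3/(5 + (3/7 - 3/7))) = 49 + 7*(3/(5 + 0)) = 49 + 7*(3/5) = 49 + 7*((⅕)*3) = 49 + 7*(⅗) = 49 + 21/5 = 266/5)
I(l) = 133/10 (I(l) = (266/5)/4 = (266/5)*(¼) = 133/10)
I(m(-4, 4)) - 52*104 = 133/10 - 52*104 = 133/10 - 5408 = -53947/10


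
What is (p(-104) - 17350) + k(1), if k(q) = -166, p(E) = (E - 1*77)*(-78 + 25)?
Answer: -7923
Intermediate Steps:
p(E) = 4081 - 53*E (p(E) = (E - 77)*(-53) = (-77 + E)*(-53) = 4081 - 53*E)
(p(-104) - 17350) + k(1) = ((4081 - 53*(-104)) - 17350) - 166 = ((4081 + 5512) - 17350) - 166 = (9593 - 17350) - 166 = -7757 - 166 = -7923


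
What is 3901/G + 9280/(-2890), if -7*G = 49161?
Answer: -7644733/2029647 ≈ -3.7665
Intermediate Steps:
G = -7023 (G = -⅐*49161 = -7023)
3901/G + 9280/(-2890) = 3901/(-7023) + 9280/(-2890) = 3901*(-1/7023) + 9280*(-1/2890) = -3901/7023 - 928/289 = -7644733/2029647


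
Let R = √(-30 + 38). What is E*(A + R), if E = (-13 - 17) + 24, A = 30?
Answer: -180 - 12*√2 ≈ -196.97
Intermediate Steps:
R = 2*√2 (R = √8 = 2*√2 ≈ 2.8284)
E = -6 (E = -30 + 24 = -6)
E*(A + R) = -6*(30 + 2*√2) = -180 - 12*√2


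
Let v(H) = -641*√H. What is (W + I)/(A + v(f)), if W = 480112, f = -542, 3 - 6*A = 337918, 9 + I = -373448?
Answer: -216241945950/122203657297 + 2461170780*I*√542/122203657297 ≈ -1.7695 + 0.46887*I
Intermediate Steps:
I = -373457 (I = -9 - 373448 = -373457)
A = -337915/6 (A = ½ - ⅙*337918 = ½ - 168959/3 = -337915/6 ≈ -56319.)
(W + I)/(A + v(f)) = (480112 - 373457)/(-337915/6 - 641*I*√542) = 106655/(-337915/6 - 641*I*√542)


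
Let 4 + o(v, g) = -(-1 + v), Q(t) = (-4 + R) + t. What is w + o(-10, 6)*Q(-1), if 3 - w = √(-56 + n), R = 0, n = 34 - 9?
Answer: -32 - I*√31 ≈ -32.0 - 5.5678*I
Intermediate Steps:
n = 25
w = 3 - I*√31 (w = 3 - √(-56 + 25) = 3 - √(-31) = 3 - I*√31 ≈ 3.0 - 5.5678*I)
Q(t) = -4 + t (Q(t) = (-4 + 0) + t = -4 + t)
o(v, g) = -3 - v (o(v, g) = -4 - (-1 + v) = -4 + (1 - v) = -3 - v)
w + o(-10, 6)*Q(-1) = (3 - I*√31) + (-3 - 1*(-10))*(-4 - 1) = (3 - I*√31) + (-3 + 10)*(-5) = (3 - I*√31) + 7*(-5) = (3 - I*√31) - 35 = -32 - I*√31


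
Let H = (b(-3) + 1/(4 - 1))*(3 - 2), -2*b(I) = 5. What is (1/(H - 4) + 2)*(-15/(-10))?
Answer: 102/37 ≈ 2.7568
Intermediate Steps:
b(I) = -5/2 (b(I) = -½*5 = -5/2)
H = -13/6 (H = (-5/2 + 1/(4 - 1))*(3 - 2) = (-5/2 + 1/3)*1 = (-5/2 + ⅓)*1 = -13/6*1 = -13/6 ≈ -2.1667)
(1/(H - 4) + 2)*(-15/(-10)) = (1/(-13/6 - 4) + 2)*(-15/(-10)) = (1/(-37/6) + 2)*(-15*(-⅒)) = (-6/37 + 2)*(3/2) = (68/37)*(3/2) = 102/37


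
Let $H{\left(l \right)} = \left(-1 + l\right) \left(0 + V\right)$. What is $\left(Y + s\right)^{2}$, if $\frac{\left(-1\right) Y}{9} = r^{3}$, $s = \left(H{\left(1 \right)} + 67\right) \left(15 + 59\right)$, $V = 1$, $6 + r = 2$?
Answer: $30625156$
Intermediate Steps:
$r = -4$ ($r = -6 + 2 = -4$)
$H{\left(l \right)} = -1 + l$ ($H{\left(l \right)} = \left(-1 + l\right) \left(0 + 1\right) = \left(-1 + l\right) 1 = -1 + l$)
$s = 4958$ ($s = \left(\left(-1 + 1\right) + 67\right) \left(15 + 59\right) = \left(0 + 67\right) 74 = 67 \cdot 74 = 4958$)
$Y = 576$ ($Y = - 9 \left(-4\right)^{3} = \left(-9\right) \left(-64\right) = 576$)
$\left(Y + s\right)^{2} = \left(576 + 4958\right)^{2} = 5534^{2} = 30625156$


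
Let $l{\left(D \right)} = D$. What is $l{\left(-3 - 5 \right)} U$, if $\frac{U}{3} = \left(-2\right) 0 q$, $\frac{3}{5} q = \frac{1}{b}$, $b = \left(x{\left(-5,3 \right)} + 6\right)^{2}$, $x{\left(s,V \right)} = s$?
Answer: $0$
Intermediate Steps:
$b = 1$ ($b = \left(-5 + 6\right)^{2} = 1^{2} = 1$)
$q = \frac{5}{3}$ ($q = \frac{5}{3 \cdot 1} = \frac{5}{3} \cdot 1 = \frac{5}{3} \approx 1.6667$)
$U = 0$ ($U = 3 \left(-2\right) 0 \cdot \frac{5}{3} = 3 \cdot 0 \cdot \frac{5}{3} = 3 \cdot 0 = 0$)
$l{\left(-3 - 5 \right)} U = \left(-3 - 5\right) 0 = \left(-8\right) 0 = 0$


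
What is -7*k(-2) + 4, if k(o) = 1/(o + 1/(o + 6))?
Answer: 8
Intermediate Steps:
k(o) = 1/(o + 1/(6 + o))
-7*k(-2) + 4 = -7*(6 - 2)/(1 + (-2)² + 6*(-2)) + 4 = -7*4/(1 + 4 - 12) + 4 = -7*4/(-7) + 4 = -(-1)*4 + 4 = -7*(-4/7) + 4 = 4 + 4 = 8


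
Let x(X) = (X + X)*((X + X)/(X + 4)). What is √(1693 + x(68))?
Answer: √17549/3 ≈ 44.158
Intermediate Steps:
x(X) = 4*X²/(4 + X) (x(X) = (2*X)*((2*X)/(4 + X)) = (2*X)*(2*X/(4 + X)) = 4*X²/(4 + X))
√(1693 + x(68)) = √(1693 + 4*68²/(4 + 68)) = √(1693 + 4*4624/72) = √(1693 + 4*4624*(1/72)) = √(1693 + 2312/9) = √(17549/9) = √17549/3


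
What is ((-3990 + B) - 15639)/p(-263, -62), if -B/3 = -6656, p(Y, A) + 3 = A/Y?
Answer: -89157/727 ≈ -122.64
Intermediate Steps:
p(Y, A) = -3 + A/Y
B = 19968 (B = -3*(-6656) = 19968)
((-3990 + B) - 15639)/p(-263, -62) = ((-3990 + 19968) - 15639)/(-3 - 62/(-263)) = (15978 - 15639)/(-3 - 62*(-1/263)) = 339/(-3 + 62/263) = 339/(-727/263) = 339*(-263/727) = -89157/727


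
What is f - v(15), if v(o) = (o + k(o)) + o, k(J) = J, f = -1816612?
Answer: -1816657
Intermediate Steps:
v(o) = 3*o (v(o) = (o + o) + o = 2*o + o = 3*o)
f - v(15) = -1816612 - 3*15 = -1816612 - 1*45 = -1816612 - 45 = -1816657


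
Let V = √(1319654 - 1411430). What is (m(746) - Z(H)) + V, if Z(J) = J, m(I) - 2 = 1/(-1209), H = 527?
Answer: -634726/1209 + 8*I*√1434 ≈ -525.0 + 302.95*I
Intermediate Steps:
m(I) = 2417/1209 (m(I) = 2 + 1/(-1209) = 2 - 1/1209 = 2417/1209)
V = 8*I*√1434 (V = √(-91776) = 8*I*√1434 ≈ 302.95*I)
(m(746) - Z(H)) + V = (2417/1209 - 1*527) + 8*I*√1434 = (2417/1209 - 527) + 8*I*√1434 = -634726/1209 + 8*I*√1434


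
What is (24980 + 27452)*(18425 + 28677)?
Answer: 2469652064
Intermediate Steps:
(24980 + 27452)*(18425 + 28677) = 52432*47102 = 2469652064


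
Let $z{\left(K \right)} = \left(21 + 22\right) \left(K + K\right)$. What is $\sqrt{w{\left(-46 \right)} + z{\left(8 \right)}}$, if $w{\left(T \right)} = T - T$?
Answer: $4 \sqrt{43} \approx 26.23$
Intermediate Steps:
$z{\left(K \right)} = 86 K$ ($z{\left(K \right)} = 43 \cdot 2 K = 86 K$)
$w{\left(T \right)} = 0$
$\sqrt{w{\left(-46 \right)} + z{\left(8 \right)}} = \sqrt{0 + 86 \cdot 8} = \sqrt{0 + 688} = \sqrt{688} = 4 \sqrt{43}$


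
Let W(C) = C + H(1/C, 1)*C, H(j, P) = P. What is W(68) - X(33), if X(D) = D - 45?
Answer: 148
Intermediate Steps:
W(C) = 2*C (W(C) = C + 1*C = C + C = 2*C)
X(D) = -45 + D
W(68) - X(33) = 2*68 - (-45 + 33) = 136 - 1*(-12) = 136 + 12 = 148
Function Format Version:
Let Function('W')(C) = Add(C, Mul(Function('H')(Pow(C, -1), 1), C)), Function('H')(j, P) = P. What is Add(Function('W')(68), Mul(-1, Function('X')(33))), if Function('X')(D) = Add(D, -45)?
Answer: 148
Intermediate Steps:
Function('W')(C) = Mul(2, C) (Function('W')(C) = Add(C, Mul(1, C)) = Add(C, C) = Mul(2, C))
Function('X')(D) = Add(-45, D)
Add(Function('W')(68), Mul(-1, Function('X')(33))) = Add(Mul(2, 68), Mul(-1, Add(-45, 33))) = Add(136, Mul(-1, -12)) = Add(136, 12) = 148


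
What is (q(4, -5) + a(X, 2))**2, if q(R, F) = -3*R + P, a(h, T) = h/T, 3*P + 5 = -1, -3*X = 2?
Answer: 1849/9 ≈ 205.44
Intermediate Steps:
X = -2/3 (X = -1/3*2 = -2/3 ≈ -0.66667)
P = -2 (P = -5/3 + (1/3)*(-1) = -5/3 - 1/3 = -2)
q(R, F) = -2 - 3*R (q(R, F) = -3*R - 2 = -2 - 3*R)
(q(4, -5) + a(X, 2))**2 = ((-2 - 3*4) - 2/3/2)**2 = ((-2 - 12) - 2/3*1/2)**2 = (-14 - 1/3)**2 = (-43/3)**2 = 1849/9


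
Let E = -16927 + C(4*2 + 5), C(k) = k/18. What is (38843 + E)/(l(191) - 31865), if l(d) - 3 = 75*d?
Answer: -394501/315666 ≈ -1.2497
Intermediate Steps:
l(d) = 3 + 75*d
C(k) = k/18 (C(k) = k*(1/18) = k/18)
E = -304673/18 (E = -16927 + (4*2 + 5)/18 = -16927 + (8 + 5)/18 = -16927 + (1/18)*13 = -16927 + 13/18 = -304673/18 ≈ -16926.)
(38843 + E)/(l(191) - 31865) = (38843 - 304673/18)/((3 + 75*191) - 31865) = 394501/(18*((3 + 14325) - 31865)) = 394501/(18*(14328 - 31865)) = (394501/18)/(-17537) = (394501/18)*(-1/17537) = -394501/315666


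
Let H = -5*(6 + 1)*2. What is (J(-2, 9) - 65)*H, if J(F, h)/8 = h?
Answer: -490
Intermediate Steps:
J(F, h) = 8*h
H = -70 (H = -5*7*2 = -35*2 = -70)
(J(-2, 9) - 65)*H = (8*9 - 65)*(-70) = (72 - 65)*(-70) = 7*(-70) = -490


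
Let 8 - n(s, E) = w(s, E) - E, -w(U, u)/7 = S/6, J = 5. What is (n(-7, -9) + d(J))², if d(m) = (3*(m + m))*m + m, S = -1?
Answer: 840889/36 ≈ 23358.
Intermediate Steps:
w(U, u) = 7/6 (w(U, u) = -(-7)/6 = -7*(-⅙) = 7/6)
n(s, E) = 41/6 + E (n(s, E) = 8 - (7/6 - E) = 8 + (-7/6 + E) = 41/6 + E)
d(m) = m + 6*m² (d(m) = (3*(2*m))*m + m = (6*m)*m + m = 6*m² + m = m + 6*m²)
(n(-7, -9) + d(J))² = ((41/6 - 9) + 5*(1 + 6*5))² = (-13/6 + 5*(1 + 30))² = (-13/6 + 5*31)² = (-13/6 + 155)² = (917/6)² = 840889/36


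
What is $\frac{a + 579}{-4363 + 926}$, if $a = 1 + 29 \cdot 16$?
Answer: $- \frac{1044}{3437} \approx -0.30375$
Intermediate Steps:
$a = 465$ ($a = 1 + 464 = 465$)
$\frac{a + 579}{-4363 + 926} = \frac{465 + 579}{-4363 + 926} = \frac{1044}{-3437} = 1044 \left(- \frac{1}{3437}\right) = - \frac{1044}{3437}$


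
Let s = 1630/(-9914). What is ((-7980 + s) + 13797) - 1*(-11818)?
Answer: 87415880/4957 ≈ 17635.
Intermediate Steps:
s = -815/4957 (s = 1630*(-1/9914) = -815/4957 ≈ -0.16441)
((-7980 + s) + 13797) - 1*(-11818) = ((-7980 - 815/4957) + 13797) - 1*(-11818) = (-39557675/4957 + 13797) + 11818 = 28834054/4957 + 11818 = 87415880/4957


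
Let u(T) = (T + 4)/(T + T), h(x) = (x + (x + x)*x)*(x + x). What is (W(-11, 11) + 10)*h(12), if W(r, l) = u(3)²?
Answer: 81800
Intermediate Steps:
h(x) = 2*x*(x + 2*x²) (h(x) = (x + (2*x)*x)*(2*x) = (x + 2*x²)*(2*x) = 2*x*(x + 2*x²))
u(T) = (4 + T)/(2*T) (u(T) = (4 + T)/((2*T)) = (4 + T)*(1/(2*T)) = (4 + T)/(2*T))
W(r, l) = 49/36 (W(r, l) = ((½)*(4 + 3)/3)² = ((½)*(⅓)*7)² = (7/6)² = 49/36)
(W(-11, 11) + 10)*h(12) = (49/36 + 10)*(12²*(2 + 4*12)) = 409*(144*(2 + 48))/36 = 409*(144*50)/36 = (409/36)*7200 = 81800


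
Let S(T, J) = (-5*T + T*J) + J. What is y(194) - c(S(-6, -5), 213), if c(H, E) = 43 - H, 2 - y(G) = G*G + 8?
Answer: -37630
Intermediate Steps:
S(T, J) = J - 5*T + J*T (S(T, J) = (-5*T + J*T) + J = J - 5*T + J*T)
y(G) = -6 - G² (y(G) = 2 - (G*G + 8) = 2 - (G² + 8) = 2 - (8 + G²) = 2 + (-8 - G²) = -6 - G²)
y(194) - c(S(-6, -5), 213) = (-6 - 1*194²) - (43 - (-5 - 5*(-6) - 5*(-6))) = (-6 - 1*37636) - (43 - (-5 + 30 + 30)) = (-6 - 37636) - (43 - 1*55) = -37642 - (43 - 55) = -37642 - 1*(-12) = -37642 + 12 = -37630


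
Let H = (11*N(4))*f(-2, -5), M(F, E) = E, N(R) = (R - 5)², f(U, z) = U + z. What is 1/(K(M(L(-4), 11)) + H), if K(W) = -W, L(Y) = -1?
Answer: -1/88 ≈ -0.011364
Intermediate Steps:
N(R) = (-5 + R)²
H = -77 (H = (11*(-5 + 4)²)*(-2 - 5) = (11*(-1)²)*(-7) = (11*1)*(-7) = 11*(-7) = -77)
1/(K(M(L(-4), 11)) + H) = 1/(-1*11 - 77) = 1/(-11 - 77) = 1/(-88) = -1/88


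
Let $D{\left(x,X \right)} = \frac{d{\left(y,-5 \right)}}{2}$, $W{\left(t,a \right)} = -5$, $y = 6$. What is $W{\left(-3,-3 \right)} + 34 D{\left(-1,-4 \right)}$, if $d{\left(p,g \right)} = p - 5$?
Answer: $12$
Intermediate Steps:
$d{\left(p,g \right)} = -5 + p$
$D{\left(x,X \right)} = \frac{1}{2}$ ($D{\left(x,X \right)} = \frac{-5 + 6}{2} = 1 \cdot \frac{1}{2} = \frac{1}{2}$)
$W{\left(-3,-3 \right)} + 34 D{\left(-1,-4 \right)} = -5 + 34 \cdot \frac{1}{2} = -5 + 17 = 12$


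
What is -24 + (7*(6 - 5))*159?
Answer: 1089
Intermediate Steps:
-24 + (7*(6 - 5))*159 = -24 + (7*1)*159 = -24 + 7*159 = -24 + 1113 = 1089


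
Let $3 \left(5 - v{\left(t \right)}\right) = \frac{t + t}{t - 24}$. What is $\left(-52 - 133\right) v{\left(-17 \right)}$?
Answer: $- \frac{107485}{123} \approx -873.86$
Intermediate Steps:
$v{\left(t \right)} = 5 - \frac{2 t}{3 \left(-24 + t\right)}$ ($v{\left(t \right)} = 5 - \frac{\left(t + t\right) \frac{1}{t - 24}}{3} = 5 - \frac{2 t \frac{1}{-24 + t}}{3} = 5 - \frac{2 t}{3 \left(-24 + t\right)}$)
$\left(-52 - 133\right) v{\left(-17 \right)} = \left(-52 - 133\right) \frac{-360 + 13 \left(-17\right)}{3 \left(-24 - 17\right)} = - 185 \frac{-360 - 221}{3 \left(-41\right)} = - 185 \cdot \frac{1}{3} \left(- \frac{1}{41}\right) \left(-581\right) = \left(-185\right) \frac{581}{123} = - \frac{107485}{123}$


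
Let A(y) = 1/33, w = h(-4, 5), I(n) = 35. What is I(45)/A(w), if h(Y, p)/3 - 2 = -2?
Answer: 1155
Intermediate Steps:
h(Y, p) = 0 (h(Y, p) = 6 + 3*(-2) = 6 - 6 = 0)
w = 0
A(y) = 1/33
I(45)/A(w) = 35/(1/33) = 35*33 = 1155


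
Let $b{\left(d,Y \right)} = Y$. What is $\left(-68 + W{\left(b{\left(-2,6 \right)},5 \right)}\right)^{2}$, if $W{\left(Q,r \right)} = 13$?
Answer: $3025$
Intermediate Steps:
$\left(-68 + W{\left(b{\left(-2,6 \right)},5 \right)}\right)^{2} = \left(-68 + 13\right)^{2} = \left(-55\right)^{2} = 3025$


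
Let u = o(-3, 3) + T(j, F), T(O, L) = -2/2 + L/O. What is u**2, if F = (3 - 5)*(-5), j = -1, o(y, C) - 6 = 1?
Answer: 16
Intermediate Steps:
o(y, C) = 7 (o(y, C) = 6 + 1 = 7)
F = 10 (F = -2*(-5) = 10)
T(O, L) = -1 + L/O (T(O, L) = -2*1/2 + L/O = -1 + L/O)
u = -4 (u = 7 + (10 - 1*(-1))/(-1) = 7 - (10 + 1) = 7 - 1*11 = 7 - 11 = -4)
u**2 = (-4)**2 = 16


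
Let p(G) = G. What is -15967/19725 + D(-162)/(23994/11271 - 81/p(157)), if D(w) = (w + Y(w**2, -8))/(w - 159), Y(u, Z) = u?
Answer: -34259362694137/669311875725 ≈ -51.186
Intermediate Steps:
D(w) = (w + w**2)/(-159 + w) (D(w) = (w + w**2)/(w - 159) = (w + w**2)/(-159 + w))
-15967/19725 + D(-162)/(23994/11271 - 81/p(157)) = -15967/19725 + (-162*(1 - 162)/(-159 - 162))/(23994/11271 - 81/157) = -15967*1/19725 + (-162*(-161)/(-321))/(23994*(1/11271) - 81*1/157) = -15967/19725 + (-162*(-1/321)*(-161))/(7998/3757 - 81/157) = -15967/19725 - 8694/(107*951369/589849) = -15967/19725 - 8694/107*589849/951369 = -15967/19725 - 1709382402/33932161 = -34259362694137/669311875725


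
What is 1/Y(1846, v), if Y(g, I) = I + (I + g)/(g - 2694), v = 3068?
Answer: 424/1298375 ≈ 0.00032656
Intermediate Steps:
Y(g, I) = I + (I + g)/(-2694 + g)
1/Y(1846, v) = 1/((1846 - 2693*3068 + 3068*1846)/(-2694 + 1846)) = 1/((1846 - 8262124 + 5663528)/(-848)) = 1/(-1/848*(-2596750)) = 1/(1298375/424) = 424/1298375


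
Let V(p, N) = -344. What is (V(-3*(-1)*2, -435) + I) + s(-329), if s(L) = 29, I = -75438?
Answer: -75753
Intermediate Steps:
(V(-3*(-1)*2, -435) + I) + s(-329) = (-344 - 75438) + 29 = -75782 + 29 = -75753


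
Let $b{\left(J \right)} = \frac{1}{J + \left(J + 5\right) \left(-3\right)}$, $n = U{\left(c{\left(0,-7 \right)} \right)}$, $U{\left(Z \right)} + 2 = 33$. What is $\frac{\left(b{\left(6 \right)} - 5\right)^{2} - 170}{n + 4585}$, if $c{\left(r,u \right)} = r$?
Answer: $- \frac{52717}{1682532} \approx -0.031332$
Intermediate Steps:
$U{\left(Z \right)} = 31$ ($U{\left(Z \right)} = -2 + 33 = 31$)
$n = 31$
$b{\left(J \right)} = \frac{1}{-15 - 2 J}$ ($b{\left(J \right)} = \frac{1}{J + \left(5 + J\right) \left(-3\right)} = \frac{1}{J - \left(15 + 3 J\right)} = \frac{1}{-15 - 2 J}$)
$\frac{\left(b{\left(6 \right)} - 5\right)^{2} - 170}{n + 4585} = \frac{\left(- \frac{1}{15 + 2 \cdot 6} - 5\right)^{2} - 170}{31 + 4585} = \frac{\left(- \frac{1}{15 + 12} - 5\right)^{2} - 170}{4616} = \left(\left(- \frac{1}{27} - 5\right)^{2} - 170\right) \frac{1}{4616} = \left(\left(- \frac{136}{27}\right)^{2} - 170\right) \frac{1}{4616} = \left(\frac{18496}{729} - 170\right) \frac{1}{4616} = \left(- \frac{105434}{729}\right) \frac{1}{4616} = - \frac{52717}{1682532}$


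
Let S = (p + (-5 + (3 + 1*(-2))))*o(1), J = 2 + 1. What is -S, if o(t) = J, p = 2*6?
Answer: -24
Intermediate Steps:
p = 12
J = 3
o(t) = 3
S = 24 (S = (12 + (-5 + (3 + 1*(-2))))*3 = (12 + (-5 + (3 - 2)))*3 = (12 + (-5 + 1))*3 = (12 - 4)*3 = 8*3 = 24)
-S = -1*24 = -24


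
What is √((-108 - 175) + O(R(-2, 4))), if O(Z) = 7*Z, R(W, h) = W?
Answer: 3*I*√33 ≈ 17.234*I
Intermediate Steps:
√((-108 - 175) + O(R(-2, 4))) = √((-108 - 175) + 7*(-2)) = √(-283 - 14) = √(-297) = 3*I*√33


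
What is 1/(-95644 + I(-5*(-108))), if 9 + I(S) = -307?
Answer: -1/95960 ≈ -1.0421e-5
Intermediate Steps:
I(S) = -316 (I(S) = -9 - 307 = -316)
1/(-95644 + I(-5*(-108))) = 1/(-95644 - 316) = 1/(-95960) = -1/95960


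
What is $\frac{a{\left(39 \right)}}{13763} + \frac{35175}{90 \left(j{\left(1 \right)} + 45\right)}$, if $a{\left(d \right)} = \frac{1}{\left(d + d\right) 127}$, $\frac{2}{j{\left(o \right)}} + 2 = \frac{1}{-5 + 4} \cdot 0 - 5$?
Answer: $\frac{186496667104}{21336627507} \approx 8.7407$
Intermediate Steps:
$j{\left(o \right)} = - \frac{2}{7}$ ($j{\left(o \right)} = \frac{2}{-2 - \left(5 - \frac{1}{-5 + 4} \cdot 0\right)} = \frac{2}{-2 - \left(5 - \frac{1}{-1} \cdot 0\right)} = \frac{2}{-2 - 5} = \frac{2}{-7} = 2 \left(- \frac{1}{7}\right) = - \frac{2}{7}$)
$a{\left(d \right)} = \frac{1}{254 d}$ ($a{\left(d \right)} = \frac{1}{2 d} \frac{1}{127} = \frac{1}{254 d}$)
$\frac{a{\left(39 \right)}}{13763} + \frac{35175}{90 \left(j{\left(1 \right)} + 45\right)} = \frac{\frac{1}{254} \cdot \frac{1}{39}}{13763} + \frac{35175}{90 \left(- \frac{2}{7} + 45\right)} = \frac{1}{254} \cdot \frac{1}{39} \cdot \frac{1}{13763} + \frac{35175}{90 \cdot \frac{313}{7}} = \frac{1}{9906} \cdot \frac{1}{13763} + \frac{35175}{\frac{28170}{7}} = \frac{1}{136336278} + 35175 \cdot \frac{7}{28170} = \frac{1}{136336278} + \frac{16415}{1878} = \frac{186496667104}{21336627507}$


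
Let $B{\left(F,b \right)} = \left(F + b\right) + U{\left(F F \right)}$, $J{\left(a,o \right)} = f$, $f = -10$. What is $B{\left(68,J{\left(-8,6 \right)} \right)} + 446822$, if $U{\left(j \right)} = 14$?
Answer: $446894$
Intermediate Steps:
$J{\left(a,o \right)} = -10$
$B{\left(F,b \right)} = 14 + F + b$ ($B{\left(F,b \right)} = \left(F + b\right) + 14 = 14 + F + b$)
$B{\left(68,J{\left(-8,6 \right)} \right)} + 446822 = \left(14 + 68 - 10\right) + 446822 = 72 + 446822 = 446894$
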